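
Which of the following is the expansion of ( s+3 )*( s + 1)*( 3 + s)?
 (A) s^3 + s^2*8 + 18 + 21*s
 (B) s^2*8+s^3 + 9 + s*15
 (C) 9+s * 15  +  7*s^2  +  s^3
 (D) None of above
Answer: C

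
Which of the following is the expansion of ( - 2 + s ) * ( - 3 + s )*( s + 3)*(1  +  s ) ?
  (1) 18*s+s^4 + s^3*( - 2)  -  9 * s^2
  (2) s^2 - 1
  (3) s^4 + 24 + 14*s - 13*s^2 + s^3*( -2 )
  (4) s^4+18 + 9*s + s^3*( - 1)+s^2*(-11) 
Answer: 4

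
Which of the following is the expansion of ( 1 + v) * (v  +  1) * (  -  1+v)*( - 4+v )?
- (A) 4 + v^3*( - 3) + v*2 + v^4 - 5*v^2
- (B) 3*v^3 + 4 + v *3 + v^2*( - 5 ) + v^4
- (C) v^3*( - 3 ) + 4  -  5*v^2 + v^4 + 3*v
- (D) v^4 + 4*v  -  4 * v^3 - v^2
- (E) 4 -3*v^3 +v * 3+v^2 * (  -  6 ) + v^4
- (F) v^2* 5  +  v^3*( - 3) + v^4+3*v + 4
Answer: C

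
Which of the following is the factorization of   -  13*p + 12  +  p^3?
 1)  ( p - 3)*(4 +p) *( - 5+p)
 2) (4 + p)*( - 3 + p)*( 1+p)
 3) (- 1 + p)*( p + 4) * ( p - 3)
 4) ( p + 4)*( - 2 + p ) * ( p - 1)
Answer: 3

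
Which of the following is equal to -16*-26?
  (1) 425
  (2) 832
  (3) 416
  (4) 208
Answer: 3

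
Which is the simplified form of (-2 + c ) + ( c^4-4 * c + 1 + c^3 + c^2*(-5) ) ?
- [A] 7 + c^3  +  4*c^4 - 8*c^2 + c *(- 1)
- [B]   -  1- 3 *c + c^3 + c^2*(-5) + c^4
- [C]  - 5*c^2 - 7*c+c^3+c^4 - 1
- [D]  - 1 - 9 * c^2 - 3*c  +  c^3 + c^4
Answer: B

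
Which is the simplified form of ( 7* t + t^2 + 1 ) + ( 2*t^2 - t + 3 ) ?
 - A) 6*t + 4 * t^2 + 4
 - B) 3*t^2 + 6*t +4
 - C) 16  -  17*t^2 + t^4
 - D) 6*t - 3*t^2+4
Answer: B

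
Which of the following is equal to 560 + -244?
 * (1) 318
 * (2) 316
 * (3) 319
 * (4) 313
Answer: 2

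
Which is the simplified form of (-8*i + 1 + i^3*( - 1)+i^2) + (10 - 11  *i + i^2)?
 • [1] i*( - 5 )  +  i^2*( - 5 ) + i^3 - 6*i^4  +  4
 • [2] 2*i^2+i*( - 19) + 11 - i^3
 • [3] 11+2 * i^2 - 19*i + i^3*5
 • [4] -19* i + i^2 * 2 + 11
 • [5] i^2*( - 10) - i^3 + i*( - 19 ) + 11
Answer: 2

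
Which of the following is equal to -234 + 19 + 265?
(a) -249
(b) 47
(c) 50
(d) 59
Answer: c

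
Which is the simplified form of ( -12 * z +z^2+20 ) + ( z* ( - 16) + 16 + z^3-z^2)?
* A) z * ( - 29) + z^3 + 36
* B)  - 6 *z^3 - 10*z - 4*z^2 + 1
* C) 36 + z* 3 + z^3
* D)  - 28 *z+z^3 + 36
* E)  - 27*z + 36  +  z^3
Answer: D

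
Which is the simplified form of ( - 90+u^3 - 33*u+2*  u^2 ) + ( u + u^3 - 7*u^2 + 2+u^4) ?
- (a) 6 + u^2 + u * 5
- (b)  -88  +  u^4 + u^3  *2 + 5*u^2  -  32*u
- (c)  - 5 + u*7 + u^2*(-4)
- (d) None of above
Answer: d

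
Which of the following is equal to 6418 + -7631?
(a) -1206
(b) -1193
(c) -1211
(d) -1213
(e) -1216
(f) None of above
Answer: d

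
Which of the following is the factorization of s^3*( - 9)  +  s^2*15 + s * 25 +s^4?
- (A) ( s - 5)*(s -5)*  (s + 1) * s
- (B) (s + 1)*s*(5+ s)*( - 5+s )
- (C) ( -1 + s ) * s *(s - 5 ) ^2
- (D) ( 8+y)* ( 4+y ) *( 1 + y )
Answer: A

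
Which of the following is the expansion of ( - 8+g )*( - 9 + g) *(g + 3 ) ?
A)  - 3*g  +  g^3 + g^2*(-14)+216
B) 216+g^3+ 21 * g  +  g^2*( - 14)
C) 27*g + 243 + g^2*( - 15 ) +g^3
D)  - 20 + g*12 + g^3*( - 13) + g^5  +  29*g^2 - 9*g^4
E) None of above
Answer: B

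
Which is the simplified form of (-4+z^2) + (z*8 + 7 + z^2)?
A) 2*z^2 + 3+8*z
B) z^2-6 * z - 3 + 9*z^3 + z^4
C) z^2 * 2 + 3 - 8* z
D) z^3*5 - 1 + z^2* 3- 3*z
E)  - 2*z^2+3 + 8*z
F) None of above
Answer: A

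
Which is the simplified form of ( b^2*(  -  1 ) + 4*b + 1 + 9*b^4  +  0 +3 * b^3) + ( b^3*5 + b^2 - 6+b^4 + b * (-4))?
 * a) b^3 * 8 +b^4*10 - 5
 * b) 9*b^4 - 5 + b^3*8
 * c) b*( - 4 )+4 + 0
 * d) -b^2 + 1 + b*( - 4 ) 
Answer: a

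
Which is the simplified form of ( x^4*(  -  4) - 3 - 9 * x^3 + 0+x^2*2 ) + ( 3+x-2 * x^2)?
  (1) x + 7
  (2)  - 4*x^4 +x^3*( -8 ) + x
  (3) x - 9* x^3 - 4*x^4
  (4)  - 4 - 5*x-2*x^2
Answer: 3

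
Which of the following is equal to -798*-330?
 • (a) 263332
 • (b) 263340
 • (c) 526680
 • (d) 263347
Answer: b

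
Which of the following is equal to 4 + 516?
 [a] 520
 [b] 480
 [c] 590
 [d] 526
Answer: a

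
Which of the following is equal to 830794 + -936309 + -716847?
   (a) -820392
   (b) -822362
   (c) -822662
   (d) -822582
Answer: b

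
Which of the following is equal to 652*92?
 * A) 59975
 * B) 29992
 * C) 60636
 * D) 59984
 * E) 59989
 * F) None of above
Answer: D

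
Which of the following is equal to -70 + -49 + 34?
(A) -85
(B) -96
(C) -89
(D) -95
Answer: A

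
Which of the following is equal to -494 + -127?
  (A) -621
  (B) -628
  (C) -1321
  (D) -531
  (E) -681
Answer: A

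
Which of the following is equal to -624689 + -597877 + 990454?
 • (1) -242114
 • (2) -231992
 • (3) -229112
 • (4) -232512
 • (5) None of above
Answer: 5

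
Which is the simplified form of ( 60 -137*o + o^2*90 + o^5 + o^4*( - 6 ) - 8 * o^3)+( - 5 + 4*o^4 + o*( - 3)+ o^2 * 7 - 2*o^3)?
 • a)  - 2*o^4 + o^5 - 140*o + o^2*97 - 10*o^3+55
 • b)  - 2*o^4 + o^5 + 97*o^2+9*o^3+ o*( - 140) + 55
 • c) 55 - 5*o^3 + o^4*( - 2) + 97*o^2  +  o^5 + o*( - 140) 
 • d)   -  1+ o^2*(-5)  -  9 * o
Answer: a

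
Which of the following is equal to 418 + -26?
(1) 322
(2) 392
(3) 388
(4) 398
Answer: 2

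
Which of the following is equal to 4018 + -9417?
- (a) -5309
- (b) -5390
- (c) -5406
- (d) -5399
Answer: d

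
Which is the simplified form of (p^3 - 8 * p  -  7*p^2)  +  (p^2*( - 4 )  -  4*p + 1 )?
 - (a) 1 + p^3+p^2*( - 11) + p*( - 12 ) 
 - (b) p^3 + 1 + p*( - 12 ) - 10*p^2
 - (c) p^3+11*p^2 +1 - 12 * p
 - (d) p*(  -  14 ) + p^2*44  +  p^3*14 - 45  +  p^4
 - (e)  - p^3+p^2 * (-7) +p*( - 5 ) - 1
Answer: a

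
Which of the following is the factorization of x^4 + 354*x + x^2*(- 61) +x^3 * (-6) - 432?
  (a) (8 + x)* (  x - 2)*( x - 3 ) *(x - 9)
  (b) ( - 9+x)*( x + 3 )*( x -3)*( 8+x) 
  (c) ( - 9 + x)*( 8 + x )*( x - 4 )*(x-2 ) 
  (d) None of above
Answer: a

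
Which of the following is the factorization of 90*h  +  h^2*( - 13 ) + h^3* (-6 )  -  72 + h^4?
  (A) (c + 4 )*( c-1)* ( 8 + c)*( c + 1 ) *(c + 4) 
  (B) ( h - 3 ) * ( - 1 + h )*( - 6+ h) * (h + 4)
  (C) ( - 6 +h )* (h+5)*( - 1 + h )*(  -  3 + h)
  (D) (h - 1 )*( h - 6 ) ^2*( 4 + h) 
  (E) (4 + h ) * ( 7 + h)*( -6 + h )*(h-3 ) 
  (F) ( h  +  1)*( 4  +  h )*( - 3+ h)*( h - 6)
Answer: B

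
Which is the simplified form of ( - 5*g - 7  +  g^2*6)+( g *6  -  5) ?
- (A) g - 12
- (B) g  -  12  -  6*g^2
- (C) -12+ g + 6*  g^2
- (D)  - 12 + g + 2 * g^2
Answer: C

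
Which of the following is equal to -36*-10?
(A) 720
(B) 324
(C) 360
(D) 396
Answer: C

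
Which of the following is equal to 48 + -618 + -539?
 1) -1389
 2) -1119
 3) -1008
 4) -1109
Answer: 4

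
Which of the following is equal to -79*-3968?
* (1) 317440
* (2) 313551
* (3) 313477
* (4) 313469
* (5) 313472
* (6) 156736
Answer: 5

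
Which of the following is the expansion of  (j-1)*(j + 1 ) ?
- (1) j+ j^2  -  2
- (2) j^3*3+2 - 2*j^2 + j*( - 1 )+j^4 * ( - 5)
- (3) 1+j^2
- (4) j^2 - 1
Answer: 4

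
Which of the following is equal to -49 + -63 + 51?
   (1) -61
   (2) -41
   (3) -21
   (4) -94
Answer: 1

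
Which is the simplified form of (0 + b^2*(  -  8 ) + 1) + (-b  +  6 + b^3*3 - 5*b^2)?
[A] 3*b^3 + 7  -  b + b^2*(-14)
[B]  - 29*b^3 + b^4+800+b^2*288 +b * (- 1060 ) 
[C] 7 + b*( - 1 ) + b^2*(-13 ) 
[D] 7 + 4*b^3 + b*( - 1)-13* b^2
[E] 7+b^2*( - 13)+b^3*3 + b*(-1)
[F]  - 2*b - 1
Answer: E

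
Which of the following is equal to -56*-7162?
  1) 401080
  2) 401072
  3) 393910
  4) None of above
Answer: 2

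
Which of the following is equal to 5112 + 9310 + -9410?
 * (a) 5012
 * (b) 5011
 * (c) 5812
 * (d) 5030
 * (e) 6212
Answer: a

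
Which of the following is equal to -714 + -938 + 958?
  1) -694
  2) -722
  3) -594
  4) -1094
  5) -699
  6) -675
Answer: 1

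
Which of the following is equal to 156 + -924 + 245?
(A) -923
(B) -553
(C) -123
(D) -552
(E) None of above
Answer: E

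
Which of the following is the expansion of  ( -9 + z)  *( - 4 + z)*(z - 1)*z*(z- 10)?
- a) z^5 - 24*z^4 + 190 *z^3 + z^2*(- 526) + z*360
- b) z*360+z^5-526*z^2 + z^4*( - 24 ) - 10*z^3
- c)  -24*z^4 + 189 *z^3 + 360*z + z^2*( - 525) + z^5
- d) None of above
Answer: d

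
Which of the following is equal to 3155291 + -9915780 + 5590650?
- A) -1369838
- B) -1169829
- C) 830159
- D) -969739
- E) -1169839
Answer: E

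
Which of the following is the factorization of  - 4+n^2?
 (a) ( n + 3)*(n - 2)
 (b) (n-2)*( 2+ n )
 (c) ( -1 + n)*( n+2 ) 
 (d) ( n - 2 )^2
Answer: b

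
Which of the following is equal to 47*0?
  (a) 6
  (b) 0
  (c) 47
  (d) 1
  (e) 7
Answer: b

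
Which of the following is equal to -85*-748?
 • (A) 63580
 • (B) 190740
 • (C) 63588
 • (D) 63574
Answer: A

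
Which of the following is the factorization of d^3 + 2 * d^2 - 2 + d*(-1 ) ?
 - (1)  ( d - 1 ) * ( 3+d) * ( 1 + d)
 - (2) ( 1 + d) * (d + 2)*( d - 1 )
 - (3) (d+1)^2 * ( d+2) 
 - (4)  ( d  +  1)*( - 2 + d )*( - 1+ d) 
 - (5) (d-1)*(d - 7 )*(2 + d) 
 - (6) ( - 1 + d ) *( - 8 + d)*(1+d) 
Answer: 2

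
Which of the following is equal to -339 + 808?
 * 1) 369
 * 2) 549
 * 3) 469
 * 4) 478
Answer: 3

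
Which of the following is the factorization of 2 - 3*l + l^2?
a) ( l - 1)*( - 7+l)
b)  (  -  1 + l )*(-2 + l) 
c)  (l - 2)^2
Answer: b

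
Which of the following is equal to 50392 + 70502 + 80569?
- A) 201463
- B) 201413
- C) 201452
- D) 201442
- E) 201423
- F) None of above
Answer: A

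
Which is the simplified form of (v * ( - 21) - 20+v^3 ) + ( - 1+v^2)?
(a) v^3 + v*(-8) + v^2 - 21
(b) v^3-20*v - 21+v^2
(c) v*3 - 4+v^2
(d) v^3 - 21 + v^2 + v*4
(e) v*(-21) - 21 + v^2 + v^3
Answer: e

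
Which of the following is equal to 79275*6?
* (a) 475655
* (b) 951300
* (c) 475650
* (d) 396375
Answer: c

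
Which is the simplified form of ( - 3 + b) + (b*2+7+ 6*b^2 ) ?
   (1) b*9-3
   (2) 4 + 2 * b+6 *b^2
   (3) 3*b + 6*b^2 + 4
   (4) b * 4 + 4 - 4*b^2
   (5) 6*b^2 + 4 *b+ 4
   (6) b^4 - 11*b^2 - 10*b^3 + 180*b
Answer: 3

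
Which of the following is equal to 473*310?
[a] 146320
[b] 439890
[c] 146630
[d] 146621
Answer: c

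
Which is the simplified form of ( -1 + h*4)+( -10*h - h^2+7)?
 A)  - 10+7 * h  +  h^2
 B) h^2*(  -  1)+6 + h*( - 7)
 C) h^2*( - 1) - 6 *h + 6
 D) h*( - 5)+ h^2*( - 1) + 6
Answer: C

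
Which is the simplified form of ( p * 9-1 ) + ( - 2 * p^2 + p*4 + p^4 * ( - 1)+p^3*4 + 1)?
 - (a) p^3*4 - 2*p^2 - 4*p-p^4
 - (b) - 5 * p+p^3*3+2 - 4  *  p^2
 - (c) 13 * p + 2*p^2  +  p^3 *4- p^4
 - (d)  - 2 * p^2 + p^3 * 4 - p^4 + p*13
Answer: d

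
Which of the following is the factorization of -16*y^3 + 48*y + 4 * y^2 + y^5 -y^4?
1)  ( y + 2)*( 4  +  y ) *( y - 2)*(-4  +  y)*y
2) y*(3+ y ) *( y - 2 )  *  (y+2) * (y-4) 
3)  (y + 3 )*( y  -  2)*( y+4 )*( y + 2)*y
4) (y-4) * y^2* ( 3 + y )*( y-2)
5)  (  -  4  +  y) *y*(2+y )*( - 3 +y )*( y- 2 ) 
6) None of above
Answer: 2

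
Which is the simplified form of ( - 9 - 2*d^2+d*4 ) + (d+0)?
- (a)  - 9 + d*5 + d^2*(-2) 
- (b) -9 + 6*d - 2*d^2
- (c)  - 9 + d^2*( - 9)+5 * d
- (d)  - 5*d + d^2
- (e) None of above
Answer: a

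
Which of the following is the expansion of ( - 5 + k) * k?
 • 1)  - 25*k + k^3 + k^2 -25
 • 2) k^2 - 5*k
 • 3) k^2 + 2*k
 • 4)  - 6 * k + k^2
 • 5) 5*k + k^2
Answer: 2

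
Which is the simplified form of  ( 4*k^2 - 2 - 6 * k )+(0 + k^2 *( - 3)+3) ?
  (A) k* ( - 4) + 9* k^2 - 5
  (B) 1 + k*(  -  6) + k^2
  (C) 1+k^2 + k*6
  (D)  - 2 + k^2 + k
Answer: B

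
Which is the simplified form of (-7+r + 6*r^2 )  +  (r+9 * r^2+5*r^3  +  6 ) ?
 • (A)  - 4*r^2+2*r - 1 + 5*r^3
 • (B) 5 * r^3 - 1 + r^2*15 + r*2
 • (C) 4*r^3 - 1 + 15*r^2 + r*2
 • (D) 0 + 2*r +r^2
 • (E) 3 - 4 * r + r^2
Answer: B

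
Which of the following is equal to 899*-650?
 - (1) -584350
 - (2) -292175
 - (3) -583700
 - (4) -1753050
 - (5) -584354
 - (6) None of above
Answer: 1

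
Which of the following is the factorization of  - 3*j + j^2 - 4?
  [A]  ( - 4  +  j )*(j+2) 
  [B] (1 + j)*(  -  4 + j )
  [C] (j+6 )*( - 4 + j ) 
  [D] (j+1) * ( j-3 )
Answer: B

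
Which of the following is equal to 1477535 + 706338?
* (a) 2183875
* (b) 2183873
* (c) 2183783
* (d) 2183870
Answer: b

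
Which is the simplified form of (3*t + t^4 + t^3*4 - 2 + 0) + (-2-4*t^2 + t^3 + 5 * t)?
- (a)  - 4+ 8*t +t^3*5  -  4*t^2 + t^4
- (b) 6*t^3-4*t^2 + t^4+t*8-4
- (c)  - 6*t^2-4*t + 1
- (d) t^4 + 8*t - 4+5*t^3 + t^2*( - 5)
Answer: a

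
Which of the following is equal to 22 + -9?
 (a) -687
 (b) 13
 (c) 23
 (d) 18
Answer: b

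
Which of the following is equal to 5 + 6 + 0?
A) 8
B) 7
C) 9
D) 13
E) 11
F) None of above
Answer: E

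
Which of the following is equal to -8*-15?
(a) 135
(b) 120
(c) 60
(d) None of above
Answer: b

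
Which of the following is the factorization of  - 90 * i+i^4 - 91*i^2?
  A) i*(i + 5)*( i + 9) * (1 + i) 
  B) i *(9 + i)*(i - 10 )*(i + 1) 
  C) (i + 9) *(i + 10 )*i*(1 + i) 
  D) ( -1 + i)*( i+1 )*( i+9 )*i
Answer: B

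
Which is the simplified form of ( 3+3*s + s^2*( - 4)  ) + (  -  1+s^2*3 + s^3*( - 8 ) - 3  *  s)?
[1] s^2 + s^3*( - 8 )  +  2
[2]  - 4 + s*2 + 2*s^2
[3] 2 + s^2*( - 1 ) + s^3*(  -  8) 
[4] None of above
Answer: 3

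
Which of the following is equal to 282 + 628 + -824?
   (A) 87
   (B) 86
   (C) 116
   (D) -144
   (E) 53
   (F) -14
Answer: B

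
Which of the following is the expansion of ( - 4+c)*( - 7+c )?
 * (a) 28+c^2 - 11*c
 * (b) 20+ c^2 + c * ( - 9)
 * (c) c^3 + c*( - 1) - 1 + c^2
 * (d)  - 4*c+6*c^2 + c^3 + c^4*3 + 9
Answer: a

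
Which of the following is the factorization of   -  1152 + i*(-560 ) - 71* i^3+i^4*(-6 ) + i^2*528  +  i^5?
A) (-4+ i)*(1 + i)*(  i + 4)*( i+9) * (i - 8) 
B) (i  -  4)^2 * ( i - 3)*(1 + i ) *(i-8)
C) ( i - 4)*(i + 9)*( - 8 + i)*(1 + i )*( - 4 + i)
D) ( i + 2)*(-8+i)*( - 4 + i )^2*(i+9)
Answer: C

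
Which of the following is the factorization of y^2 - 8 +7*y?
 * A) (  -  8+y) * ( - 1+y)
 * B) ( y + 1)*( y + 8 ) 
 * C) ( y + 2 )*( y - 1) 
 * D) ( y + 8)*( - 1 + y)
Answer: D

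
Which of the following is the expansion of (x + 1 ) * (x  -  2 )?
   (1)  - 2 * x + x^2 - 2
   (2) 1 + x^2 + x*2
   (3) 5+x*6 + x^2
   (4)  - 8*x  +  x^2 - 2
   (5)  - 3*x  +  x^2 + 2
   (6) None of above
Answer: 6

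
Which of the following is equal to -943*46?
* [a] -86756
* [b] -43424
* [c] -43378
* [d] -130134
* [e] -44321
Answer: c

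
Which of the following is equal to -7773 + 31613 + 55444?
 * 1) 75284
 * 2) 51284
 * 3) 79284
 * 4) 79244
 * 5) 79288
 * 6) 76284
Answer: 3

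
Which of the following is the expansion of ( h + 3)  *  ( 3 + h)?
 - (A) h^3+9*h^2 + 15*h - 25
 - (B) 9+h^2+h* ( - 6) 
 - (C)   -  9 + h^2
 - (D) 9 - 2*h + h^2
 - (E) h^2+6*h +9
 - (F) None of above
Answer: E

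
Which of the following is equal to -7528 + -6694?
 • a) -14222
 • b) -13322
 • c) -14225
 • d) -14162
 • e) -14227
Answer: a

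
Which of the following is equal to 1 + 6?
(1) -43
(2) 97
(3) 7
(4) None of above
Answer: 3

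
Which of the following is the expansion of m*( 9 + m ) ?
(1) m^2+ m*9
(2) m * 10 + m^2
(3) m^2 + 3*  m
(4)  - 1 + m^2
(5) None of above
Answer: 1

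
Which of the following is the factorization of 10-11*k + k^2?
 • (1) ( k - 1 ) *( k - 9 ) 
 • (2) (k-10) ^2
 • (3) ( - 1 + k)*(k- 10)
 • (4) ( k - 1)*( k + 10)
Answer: 3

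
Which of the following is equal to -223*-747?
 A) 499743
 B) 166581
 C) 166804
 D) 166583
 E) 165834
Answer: B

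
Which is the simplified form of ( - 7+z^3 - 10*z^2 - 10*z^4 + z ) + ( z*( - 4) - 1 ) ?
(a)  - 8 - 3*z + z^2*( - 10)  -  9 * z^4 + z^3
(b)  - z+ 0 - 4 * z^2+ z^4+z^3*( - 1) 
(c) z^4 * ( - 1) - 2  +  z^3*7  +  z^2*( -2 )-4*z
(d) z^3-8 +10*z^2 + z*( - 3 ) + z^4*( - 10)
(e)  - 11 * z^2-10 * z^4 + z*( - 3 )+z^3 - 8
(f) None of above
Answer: f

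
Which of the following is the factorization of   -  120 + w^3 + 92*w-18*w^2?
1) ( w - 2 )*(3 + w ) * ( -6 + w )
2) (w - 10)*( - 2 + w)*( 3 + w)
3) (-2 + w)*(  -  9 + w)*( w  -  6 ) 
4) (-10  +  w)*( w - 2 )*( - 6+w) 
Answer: 4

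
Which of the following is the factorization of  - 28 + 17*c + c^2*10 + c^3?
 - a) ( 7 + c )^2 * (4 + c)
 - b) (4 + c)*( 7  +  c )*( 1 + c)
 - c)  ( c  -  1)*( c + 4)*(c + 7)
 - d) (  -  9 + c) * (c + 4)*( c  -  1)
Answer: c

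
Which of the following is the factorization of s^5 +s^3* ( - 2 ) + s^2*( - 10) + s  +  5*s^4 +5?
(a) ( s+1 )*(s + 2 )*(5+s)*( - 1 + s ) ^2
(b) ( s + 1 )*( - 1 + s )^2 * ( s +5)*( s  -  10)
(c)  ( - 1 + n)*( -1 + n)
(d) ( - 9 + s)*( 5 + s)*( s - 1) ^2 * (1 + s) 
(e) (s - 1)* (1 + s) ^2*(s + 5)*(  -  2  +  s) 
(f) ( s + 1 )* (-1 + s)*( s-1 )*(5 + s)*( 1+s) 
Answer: f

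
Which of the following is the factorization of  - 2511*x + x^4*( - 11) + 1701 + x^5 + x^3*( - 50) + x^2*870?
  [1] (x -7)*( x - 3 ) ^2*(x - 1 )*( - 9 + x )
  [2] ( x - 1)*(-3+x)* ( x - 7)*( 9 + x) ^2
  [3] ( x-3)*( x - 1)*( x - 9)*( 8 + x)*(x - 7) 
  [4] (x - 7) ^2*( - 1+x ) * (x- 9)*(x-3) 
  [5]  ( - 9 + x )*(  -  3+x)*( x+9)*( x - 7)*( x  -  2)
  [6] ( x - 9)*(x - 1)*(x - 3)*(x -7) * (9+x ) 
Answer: 6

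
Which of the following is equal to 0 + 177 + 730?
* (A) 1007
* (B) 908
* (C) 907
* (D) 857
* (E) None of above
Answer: C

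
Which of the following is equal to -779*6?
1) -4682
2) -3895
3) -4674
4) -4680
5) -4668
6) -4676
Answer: 3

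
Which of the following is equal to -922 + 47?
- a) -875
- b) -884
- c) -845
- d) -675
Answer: a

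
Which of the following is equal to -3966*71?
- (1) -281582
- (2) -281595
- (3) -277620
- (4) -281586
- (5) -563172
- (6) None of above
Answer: 4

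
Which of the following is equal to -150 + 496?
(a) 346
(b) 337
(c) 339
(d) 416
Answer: a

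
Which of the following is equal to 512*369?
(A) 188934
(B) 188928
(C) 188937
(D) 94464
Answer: B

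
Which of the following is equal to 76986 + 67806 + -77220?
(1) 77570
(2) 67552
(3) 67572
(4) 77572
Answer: 3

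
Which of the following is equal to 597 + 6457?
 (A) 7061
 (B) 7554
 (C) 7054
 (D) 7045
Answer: C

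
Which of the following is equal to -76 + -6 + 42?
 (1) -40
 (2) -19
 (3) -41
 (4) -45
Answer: 1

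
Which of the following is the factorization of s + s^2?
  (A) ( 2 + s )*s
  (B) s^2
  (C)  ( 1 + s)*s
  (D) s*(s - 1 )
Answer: C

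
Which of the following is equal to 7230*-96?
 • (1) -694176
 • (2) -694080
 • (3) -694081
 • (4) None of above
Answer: 2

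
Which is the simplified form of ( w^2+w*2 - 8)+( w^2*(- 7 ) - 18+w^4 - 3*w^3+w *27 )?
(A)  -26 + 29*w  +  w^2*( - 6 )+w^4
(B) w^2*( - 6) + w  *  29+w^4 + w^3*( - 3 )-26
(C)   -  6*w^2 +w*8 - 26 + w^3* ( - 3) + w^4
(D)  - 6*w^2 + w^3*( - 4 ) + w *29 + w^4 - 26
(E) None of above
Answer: B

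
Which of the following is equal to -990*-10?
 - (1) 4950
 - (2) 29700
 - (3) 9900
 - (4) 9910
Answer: 3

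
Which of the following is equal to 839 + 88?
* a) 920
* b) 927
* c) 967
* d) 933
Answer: b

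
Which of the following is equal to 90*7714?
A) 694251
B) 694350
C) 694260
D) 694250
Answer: C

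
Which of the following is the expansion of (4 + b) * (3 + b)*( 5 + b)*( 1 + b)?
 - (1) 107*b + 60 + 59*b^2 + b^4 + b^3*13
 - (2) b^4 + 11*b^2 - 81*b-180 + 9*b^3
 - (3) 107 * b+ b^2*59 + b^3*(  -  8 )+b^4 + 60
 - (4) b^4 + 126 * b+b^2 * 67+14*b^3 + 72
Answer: 1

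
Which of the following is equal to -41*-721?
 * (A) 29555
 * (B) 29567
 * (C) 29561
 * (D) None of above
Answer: C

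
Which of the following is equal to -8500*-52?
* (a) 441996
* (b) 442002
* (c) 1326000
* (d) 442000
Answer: d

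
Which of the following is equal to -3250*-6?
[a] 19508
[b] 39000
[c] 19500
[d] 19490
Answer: c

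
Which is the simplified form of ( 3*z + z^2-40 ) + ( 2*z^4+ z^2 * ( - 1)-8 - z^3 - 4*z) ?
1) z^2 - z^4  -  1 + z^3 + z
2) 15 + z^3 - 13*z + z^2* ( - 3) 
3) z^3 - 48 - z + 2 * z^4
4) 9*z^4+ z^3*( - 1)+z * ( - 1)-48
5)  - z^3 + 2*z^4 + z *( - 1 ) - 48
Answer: 5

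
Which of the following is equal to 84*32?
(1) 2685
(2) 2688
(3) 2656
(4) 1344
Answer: 2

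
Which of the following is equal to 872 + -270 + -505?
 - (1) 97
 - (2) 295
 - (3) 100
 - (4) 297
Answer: 1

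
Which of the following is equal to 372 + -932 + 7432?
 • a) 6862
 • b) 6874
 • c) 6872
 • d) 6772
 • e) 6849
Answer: c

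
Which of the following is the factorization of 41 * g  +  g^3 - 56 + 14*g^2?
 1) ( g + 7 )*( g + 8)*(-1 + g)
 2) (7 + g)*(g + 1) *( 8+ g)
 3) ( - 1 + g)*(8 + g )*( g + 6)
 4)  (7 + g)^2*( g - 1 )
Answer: 1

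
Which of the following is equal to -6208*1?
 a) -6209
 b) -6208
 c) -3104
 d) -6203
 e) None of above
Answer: b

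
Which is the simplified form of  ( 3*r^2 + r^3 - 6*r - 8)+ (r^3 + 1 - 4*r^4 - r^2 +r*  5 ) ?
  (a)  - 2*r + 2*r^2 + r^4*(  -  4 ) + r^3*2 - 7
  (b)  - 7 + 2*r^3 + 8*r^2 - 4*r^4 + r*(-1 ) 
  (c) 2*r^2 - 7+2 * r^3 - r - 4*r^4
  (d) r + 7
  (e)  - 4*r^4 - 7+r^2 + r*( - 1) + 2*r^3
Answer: c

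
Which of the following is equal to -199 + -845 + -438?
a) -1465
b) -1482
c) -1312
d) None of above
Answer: b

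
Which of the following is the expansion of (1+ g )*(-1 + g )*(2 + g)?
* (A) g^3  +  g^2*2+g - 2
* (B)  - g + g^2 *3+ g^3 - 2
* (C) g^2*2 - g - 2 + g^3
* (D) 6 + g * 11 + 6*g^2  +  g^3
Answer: C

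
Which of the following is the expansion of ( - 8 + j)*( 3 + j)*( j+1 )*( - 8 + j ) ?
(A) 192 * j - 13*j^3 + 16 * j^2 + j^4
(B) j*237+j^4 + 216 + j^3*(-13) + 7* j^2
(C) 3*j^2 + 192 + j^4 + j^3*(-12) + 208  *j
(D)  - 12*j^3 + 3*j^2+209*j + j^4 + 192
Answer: C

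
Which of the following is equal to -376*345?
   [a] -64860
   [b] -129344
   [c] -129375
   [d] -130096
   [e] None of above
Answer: e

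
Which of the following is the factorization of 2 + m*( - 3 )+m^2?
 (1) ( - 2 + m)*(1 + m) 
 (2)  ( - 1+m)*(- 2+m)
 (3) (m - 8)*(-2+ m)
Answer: 2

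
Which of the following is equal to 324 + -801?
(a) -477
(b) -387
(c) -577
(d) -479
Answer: a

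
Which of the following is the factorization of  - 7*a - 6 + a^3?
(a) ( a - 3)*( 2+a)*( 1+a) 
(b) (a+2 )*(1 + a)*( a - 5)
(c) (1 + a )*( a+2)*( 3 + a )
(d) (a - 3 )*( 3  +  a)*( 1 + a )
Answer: a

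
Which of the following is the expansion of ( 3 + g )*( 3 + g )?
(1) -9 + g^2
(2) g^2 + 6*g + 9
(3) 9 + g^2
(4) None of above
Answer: 2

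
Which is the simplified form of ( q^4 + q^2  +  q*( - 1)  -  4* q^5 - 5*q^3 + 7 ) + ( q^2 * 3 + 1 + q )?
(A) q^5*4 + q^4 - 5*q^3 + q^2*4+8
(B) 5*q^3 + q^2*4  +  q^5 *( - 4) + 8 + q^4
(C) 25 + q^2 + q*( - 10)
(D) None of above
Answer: D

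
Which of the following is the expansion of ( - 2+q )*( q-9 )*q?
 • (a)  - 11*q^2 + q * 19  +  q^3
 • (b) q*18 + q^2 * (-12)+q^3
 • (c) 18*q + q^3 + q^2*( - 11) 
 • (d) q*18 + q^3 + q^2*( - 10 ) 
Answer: c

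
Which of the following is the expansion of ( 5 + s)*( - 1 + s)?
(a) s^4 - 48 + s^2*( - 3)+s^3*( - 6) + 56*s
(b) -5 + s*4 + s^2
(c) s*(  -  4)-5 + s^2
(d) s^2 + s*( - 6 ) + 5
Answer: b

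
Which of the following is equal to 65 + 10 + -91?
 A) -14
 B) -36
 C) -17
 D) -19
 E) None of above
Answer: E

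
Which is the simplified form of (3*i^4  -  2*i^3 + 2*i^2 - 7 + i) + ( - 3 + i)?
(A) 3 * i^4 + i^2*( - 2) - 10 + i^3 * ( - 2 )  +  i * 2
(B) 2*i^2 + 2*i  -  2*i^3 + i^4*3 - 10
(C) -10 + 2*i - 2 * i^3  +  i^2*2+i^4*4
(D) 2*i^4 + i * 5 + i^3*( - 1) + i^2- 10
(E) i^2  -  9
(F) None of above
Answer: B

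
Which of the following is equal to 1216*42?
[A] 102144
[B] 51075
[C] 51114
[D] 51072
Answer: D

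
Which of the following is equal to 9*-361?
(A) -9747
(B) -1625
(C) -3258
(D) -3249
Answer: D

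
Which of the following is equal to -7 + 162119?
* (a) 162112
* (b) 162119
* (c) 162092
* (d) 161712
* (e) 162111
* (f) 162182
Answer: a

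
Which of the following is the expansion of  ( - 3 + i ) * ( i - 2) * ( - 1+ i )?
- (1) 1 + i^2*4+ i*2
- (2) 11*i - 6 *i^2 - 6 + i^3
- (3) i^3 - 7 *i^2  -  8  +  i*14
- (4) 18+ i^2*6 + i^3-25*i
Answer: 2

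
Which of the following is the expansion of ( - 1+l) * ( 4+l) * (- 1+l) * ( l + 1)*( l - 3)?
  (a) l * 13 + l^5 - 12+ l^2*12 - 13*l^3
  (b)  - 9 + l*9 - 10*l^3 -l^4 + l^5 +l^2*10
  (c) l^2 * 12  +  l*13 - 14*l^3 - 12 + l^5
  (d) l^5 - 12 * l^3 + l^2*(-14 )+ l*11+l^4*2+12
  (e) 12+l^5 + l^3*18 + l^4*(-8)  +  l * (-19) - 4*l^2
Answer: c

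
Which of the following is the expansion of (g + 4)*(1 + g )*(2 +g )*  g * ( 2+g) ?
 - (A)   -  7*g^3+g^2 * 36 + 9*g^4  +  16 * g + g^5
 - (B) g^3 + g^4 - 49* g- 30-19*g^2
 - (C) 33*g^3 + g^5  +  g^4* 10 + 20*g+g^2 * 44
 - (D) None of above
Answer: D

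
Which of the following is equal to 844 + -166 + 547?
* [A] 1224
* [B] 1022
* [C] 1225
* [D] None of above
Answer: C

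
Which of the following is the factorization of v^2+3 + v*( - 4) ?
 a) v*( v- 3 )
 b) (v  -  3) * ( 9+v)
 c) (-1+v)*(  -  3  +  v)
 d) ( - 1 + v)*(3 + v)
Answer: c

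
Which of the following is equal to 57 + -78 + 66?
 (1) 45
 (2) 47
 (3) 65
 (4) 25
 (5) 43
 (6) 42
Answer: 1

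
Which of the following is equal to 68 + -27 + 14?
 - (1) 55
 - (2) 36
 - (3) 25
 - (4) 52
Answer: 1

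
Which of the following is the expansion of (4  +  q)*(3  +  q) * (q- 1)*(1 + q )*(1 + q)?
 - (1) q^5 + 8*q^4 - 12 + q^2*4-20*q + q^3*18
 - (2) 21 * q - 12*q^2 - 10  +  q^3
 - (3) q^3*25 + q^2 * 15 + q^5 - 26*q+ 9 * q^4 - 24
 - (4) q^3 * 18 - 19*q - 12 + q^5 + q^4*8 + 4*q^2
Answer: 4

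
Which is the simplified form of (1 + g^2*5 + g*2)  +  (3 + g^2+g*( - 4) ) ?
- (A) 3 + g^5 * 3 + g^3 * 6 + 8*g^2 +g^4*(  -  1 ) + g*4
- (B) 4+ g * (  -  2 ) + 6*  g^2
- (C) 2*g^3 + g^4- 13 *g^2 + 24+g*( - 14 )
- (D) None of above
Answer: B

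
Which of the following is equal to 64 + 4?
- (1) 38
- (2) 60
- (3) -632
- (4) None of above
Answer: 4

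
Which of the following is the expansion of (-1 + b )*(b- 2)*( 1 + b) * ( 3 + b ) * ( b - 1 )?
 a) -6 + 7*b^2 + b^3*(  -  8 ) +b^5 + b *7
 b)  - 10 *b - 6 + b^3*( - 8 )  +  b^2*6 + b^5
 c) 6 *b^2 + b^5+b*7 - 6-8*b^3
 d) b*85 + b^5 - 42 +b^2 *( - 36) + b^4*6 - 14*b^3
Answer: c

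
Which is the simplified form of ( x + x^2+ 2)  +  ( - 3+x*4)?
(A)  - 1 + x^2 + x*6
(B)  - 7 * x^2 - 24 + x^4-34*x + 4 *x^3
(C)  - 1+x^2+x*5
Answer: C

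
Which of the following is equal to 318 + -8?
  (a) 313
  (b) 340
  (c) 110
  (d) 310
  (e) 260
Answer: d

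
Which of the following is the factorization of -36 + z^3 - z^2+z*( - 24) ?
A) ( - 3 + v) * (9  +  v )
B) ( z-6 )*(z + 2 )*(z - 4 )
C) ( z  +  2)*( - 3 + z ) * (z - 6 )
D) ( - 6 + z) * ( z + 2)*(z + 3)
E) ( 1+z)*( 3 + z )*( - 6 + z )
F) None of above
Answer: D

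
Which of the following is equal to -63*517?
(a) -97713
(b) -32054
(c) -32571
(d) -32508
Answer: c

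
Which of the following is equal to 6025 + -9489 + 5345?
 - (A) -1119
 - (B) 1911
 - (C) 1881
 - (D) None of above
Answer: C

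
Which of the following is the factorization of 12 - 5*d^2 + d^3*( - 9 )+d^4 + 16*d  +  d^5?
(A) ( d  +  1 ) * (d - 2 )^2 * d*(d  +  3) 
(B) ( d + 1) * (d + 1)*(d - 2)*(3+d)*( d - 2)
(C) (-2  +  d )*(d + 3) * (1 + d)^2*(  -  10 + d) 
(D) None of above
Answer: B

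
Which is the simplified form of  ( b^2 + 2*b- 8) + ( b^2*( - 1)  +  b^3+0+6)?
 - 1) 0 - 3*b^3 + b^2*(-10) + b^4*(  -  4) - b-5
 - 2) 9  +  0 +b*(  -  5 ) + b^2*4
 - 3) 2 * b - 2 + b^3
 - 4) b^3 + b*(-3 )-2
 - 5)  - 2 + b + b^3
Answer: 3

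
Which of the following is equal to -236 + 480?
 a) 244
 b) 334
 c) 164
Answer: a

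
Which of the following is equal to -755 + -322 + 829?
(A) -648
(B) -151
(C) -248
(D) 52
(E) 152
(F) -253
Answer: C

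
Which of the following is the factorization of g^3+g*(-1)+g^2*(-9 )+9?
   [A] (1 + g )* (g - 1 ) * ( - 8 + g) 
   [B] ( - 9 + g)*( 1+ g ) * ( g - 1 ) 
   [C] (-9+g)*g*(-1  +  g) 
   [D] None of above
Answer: B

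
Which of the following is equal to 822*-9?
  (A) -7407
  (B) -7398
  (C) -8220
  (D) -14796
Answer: B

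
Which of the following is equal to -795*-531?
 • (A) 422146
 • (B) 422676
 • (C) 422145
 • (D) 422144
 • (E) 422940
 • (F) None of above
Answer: C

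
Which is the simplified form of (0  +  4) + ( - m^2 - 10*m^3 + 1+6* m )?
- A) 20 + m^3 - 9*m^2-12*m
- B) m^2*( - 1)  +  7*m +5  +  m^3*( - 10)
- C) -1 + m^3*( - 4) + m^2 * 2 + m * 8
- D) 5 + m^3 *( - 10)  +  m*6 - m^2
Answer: D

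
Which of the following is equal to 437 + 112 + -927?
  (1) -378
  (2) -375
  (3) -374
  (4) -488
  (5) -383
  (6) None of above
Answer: 1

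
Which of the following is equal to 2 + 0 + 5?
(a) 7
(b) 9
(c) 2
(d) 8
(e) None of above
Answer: a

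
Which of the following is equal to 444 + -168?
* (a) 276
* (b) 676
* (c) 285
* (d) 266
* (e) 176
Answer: a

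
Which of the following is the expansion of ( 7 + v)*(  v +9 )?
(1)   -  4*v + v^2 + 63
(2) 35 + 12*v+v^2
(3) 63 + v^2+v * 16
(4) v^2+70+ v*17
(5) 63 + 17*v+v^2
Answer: 3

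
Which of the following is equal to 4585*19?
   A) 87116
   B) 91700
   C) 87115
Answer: C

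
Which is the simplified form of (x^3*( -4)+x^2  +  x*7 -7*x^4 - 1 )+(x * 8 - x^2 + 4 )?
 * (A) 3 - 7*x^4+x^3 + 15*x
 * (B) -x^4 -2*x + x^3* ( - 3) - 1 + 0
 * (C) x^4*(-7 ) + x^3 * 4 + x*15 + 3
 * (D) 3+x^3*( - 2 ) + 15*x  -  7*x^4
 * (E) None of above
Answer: E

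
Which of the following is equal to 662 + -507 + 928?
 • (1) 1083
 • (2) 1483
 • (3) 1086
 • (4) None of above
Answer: 1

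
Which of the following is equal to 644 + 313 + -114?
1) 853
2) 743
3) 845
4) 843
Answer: 4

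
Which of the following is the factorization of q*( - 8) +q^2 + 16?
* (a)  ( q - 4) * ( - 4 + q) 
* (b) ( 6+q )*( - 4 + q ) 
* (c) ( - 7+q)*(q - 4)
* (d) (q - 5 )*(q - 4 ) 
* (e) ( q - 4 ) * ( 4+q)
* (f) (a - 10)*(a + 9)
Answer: a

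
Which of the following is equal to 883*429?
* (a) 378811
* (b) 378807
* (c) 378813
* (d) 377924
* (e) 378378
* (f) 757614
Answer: b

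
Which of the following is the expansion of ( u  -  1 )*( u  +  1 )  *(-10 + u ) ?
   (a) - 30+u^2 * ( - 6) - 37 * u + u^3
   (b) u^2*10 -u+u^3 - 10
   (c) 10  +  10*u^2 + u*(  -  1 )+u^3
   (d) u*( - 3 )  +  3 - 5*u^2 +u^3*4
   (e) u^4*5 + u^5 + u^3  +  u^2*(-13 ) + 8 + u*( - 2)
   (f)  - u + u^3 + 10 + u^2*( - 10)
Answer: f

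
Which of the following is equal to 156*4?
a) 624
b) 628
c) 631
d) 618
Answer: a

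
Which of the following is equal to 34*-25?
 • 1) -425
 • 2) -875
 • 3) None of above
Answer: 3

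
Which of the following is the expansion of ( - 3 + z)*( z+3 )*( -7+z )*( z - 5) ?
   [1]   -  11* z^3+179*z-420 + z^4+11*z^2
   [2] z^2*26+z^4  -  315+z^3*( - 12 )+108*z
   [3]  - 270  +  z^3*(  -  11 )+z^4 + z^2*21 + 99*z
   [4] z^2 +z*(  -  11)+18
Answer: 2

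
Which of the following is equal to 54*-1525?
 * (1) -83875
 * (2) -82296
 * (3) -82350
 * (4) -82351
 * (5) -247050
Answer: 3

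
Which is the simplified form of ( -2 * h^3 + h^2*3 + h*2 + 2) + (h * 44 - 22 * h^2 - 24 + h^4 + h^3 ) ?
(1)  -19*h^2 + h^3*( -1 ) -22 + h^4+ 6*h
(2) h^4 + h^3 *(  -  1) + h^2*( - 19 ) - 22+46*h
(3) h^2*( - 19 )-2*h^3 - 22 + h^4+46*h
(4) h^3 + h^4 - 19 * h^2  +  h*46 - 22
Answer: 2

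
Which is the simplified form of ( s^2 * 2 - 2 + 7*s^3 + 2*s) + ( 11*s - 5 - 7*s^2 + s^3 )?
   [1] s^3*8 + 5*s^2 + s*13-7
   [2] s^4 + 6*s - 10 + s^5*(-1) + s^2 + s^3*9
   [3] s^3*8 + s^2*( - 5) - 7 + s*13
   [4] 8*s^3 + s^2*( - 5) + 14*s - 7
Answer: 3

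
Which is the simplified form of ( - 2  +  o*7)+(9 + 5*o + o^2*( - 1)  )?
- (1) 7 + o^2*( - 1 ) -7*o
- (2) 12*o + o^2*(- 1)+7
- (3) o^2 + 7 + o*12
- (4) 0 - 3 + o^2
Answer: 2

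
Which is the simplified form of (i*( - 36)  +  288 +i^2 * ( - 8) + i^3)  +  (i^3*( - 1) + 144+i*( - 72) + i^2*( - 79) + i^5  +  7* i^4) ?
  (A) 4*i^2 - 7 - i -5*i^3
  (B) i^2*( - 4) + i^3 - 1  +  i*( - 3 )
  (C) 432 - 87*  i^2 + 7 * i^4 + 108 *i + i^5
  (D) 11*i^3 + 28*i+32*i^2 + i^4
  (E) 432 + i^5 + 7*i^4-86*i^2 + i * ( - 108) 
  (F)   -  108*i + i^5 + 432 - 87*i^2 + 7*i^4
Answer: F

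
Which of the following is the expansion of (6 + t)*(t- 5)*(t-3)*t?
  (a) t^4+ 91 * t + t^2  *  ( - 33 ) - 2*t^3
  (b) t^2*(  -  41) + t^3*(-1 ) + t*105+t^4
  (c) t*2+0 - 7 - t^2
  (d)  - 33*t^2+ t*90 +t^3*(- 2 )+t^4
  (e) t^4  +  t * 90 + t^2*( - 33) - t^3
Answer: d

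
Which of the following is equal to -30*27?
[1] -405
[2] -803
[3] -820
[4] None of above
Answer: 4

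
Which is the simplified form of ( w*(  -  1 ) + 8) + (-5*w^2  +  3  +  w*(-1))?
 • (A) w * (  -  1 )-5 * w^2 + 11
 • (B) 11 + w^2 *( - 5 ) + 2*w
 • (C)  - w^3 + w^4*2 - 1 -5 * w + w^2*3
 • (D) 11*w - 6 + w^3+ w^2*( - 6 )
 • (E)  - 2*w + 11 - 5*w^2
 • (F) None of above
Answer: E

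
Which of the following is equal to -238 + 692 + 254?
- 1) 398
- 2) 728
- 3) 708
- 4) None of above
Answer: 3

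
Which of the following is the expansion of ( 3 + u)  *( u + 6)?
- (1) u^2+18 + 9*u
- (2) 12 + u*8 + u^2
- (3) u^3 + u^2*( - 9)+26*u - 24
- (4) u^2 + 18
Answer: 1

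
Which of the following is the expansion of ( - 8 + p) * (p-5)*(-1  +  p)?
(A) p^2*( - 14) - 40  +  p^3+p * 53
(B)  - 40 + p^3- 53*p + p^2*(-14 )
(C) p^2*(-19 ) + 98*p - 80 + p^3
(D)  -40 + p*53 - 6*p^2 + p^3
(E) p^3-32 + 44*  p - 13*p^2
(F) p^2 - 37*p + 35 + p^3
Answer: A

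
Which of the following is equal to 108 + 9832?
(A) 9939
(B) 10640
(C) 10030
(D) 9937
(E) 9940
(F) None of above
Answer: E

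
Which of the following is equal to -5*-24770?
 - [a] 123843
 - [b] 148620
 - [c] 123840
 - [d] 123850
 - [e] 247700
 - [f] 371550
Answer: d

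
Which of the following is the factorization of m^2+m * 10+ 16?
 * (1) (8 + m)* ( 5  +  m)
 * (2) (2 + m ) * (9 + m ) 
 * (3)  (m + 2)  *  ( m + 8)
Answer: 3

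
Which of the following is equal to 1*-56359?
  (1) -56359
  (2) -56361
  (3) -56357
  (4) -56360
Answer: 1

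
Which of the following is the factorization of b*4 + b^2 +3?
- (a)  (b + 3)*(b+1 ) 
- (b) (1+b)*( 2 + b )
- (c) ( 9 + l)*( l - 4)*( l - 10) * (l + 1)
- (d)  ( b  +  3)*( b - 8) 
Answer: a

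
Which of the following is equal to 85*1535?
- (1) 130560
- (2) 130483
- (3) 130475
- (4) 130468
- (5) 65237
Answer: 3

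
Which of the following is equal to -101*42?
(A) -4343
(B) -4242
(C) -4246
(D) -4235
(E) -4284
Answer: B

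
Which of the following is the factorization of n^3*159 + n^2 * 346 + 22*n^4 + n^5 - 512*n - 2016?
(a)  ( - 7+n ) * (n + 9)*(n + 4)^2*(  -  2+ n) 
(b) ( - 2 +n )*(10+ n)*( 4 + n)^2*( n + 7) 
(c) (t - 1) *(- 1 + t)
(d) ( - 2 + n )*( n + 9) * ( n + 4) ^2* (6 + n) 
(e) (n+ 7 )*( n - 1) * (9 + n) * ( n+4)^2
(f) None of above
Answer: f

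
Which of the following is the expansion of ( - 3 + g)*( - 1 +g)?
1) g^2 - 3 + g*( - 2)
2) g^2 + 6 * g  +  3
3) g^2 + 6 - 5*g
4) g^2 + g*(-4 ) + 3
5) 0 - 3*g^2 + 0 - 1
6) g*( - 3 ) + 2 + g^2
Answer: 4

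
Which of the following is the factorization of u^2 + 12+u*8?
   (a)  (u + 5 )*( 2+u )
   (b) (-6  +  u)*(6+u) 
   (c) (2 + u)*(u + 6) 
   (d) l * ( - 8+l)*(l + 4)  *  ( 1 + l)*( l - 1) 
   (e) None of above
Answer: c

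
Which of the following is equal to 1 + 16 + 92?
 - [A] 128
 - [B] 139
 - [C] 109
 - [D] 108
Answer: C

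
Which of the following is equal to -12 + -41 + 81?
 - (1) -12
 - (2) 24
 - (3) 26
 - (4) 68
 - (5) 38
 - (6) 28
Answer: 6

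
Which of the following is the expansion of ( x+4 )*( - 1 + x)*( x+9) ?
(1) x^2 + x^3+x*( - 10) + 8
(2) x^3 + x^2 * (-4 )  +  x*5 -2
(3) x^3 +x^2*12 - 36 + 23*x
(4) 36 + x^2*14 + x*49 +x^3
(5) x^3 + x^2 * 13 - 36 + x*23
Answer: 3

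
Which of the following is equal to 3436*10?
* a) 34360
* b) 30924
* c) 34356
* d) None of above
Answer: a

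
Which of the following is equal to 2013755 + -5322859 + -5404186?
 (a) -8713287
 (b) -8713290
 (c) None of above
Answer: b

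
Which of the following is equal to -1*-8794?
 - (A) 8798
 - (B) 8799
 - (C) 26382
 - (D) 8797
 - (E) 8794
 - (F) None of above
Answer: E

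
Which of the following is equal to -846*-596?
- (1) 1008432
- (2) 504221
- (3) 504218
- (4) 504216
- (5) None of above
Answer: 4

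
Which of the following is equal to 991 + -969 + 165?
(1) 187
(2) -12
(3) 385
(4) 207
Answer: 1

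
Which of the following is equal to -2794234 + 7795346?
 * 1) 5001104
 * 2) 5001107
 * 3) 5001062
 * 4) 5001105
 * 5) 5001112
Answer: 5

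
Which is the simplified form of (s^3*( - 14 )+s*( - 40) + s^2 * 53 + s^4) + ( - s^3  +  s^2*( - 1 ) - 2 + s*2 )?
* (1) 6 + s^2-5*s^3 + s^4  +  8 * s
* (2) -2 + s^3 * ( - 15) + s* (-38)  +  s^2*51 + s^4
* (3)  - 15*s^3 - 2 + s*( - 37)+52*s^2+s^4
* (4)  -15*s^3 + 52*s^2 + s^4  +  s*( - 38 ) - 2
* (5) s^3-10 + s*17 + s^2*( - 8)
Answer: 4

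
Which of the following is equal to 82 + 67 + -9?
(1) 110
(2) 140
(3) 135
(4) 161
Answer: 2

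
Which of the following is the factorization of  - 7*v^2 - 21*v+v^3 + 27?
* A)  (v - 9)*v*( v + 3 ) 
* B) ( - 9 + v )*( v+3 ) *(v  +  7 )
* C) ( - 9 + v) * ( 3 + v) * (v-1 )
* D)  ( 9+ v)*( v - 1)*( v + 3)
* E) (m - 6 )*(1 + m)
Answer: C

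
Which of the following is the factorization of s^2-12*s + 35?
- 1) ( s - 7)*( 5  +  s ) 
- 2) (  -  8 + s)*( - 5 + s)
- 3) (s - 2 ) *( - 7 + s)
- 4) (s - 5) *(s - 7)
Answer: 4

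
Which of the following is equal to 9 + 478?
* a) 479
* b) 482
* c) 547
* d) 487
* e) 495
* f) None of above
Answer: d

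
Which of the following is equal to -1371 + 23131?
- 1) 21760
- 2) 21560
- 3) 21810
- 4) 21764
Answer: 1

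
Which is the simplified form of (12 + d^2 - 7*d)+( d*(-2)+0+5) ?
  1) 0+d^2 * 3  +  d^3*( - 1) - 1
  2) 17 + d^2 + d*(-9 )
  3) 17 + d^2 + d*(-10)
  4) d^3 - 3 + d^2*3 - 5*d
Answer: 2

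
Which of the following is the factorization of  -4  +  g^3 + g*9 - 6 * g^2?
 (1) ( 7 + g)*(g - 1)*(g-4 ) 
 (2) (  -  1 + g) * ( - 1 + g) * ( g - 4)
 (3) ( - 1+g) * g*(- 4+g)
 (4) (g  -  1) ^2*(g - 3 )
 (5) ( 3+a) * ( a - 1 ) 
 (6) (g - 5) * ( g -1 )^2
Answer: 2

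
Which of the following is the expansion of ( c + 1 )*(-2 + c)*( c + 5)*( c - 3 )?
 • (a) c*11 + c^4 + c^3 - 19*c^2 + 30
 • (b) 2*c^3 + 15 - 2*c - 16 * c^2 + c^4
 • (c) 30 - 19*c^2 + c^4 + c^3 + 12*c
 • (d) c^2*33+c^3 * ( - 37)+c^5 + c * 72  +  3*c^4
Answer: a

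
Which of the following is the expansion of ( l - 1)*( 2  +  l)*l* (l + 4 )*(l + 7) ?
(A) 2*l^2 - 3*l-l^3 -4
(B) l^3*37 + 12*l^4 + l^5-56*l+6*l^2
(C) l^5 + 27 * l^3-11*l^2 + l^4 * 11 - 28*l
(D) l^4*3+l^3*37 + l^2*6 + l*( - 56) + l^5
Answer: B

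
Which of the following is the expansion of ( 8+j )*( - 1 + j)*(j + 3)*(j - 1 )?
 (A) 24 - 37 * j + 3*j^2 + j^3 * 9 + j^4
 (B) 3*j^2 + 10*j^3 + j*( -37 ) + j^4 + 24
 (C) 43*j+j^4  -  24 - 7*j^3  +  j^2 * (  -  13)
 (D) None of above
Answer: A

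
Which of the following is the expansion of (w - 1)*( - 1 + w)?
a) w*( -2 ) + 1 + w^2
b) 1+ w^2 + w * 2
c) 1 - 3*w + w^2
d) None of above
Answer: a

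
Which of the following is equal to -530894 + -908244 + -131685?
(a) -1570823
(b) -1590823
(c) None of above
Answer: a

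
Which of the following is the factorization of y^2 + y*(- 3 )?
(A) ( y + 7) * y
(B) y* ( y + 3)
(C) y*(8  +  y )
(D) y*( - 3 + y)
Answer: D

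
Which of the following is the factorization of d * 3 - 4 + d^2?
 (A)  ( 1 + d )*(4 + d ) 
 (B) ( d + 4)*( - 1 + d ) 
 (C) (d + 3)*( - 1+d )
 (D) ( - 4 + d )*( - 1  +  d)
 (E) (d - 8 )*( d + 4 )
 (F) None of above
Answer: B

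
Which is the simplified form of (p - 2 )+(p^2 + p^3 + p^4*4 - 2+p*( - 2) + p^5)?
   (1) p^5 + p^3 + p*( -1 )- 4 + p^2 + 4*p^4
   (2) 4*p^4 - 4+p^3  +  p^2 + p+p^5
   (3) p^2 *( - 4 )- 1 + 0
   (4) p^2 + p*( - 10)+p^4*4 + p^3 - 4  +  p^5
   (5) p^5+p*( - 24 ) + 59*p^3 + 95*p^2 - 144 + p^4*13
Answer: 1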